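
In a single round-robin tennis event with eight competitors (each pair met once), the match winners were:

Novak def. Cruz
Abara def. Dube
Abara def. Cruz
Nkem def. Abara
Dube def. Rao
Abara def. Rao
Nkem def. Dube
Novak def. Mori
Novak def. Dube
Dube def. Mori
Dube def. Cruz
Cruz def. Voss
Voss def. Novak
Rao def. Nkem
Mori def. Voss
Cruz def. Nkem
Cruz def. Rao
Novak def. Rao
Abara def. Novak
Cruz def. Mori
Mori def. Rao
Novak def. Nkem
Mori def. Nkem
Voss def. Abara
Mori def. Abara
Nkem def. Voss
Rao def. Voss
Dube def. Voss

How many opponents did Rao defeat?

2

Rao's results: beat Voss, Nkem; lost to Dube, Mori, Novak, Abara, Cruz.
That is 2 wins.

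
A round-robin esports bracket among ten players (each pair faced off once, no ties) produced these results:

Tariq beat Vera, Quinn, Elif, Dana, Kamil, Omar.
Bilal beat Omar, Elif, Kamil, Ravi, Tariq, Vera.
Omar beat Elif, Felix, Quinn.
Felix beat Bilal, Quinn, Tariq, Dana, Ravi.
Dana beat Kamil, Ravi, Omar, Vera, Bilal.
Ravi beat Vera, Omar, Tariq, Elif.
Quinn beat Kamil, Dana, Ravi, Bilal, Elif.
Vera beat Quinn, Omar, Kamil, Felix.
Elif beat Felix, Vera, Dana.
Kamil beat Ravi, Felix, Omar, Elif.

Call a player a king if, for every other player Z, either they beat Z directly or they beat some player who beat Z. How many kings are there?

Bilal reaches everyone (king).
Dana reaches everyone (king).
Elif reaches everyone (king).
Vera reaches everyone (king).
Kamil reaches everyone (king).
Ravi cannot reach Bilal in two steps.
Quinn reaches everyone (king).
Felix reaches everyone (king).
Omar reaches everyone (king).
Tariq reaches everyone (king).
Kings: Bilal, Dana, Elif, Vera, Kamil, Quinn, Felix, Omar, Tariq — 9.

9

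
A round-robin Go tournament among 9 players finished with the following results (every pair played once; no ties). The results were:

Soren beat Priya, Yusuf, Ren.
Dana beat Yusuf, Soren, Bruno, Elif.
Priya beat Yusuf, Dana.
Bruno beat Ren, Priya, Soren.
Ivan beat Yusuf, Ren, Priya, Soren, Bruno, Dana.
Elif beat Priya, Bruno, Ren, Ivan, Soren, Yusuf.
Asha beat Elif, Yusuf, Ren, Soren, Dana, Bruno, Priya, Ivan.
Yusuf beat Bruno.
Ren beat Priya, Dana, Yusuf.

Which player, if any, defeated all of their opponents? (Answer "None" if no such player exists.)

Asha

Asha has 8 wins out of 8 opponents — a perfect record.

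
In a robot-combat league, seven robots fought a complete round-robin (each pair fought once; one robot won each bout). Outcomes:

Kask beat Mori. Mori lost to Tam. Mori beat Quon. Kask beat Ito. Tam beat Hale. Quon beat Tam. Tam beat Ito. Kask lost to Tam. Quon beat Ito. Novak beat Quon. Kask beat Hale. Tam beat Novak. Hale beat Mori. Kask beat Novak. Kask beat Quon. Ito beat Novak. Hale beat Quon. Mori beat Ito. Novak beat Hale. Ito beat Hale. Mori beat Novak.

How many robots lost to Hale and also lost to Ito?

0

Hale beat: Mori, Quon.
Ito beat: Novak, Hale.
No one was beaten by both.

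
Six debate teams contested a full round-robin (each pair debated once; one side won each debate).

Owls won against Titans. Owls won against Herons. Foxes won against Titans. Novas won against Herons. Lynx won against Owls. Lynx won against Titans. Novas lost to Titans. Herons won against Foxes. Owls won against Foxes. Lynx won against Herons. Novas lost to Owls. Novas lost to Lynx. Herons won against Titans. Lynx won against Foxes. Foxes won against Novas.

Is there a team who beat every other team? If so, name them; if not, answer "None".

Lynx has 5 wins out of 5 opponents — a perfect record.

Lynx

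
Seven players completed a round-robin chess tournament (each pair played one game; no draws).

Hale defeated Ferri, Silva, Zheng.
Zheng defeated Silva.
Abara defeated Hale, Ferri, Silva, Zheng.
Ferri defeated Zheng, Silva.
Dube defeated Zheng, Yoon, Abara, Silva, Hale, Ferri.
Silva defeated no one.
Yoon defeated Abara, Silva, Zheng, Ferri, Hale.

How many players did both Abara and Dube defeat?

Abara beat: Zheng, Hale, Silva, Ferri.
Dube beat: Zheng, Yoon, Hale, Silva, Ferri, Abara.
Both beat: Zheng, Hale, Silva, Ferri — 4.

4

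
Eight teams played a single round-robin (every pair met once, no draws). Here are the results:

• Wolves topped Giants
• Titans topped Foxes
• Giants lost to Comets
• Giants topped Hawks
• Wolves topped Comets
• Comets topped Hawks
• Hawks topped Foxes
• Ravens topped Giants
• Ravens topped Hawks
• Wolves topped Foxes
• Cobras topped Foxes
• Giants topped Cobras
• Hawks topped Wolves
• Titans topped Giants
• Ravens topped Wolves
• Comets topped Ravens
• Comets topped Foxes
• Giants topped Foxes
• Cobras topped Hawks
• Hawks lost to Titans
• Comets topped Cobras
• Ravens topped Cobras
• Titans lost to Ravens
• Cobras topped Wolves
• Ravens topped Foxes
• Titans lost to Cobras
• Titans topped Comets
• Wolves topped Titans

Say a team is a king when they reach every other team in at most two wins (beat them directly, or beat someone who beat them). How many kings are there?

Cobras cannot reach Ravens in two steps.
Titans reaches everyone (king).
Hawks cannot reach Cobras, Ravens in two steps.
Wolves reaches everyone (king).
Giants cannot reach Ravens, Comets in two steps.
Ravens reaches everyone (king).
Comets reaches everyone (king).
Foxes cannot reach Cobras, Titans, Hawks, Wolves, Giants, Ravens, Comets in two steps.
Kings: Titans, Wolves, Ravens, Comets — 4.

4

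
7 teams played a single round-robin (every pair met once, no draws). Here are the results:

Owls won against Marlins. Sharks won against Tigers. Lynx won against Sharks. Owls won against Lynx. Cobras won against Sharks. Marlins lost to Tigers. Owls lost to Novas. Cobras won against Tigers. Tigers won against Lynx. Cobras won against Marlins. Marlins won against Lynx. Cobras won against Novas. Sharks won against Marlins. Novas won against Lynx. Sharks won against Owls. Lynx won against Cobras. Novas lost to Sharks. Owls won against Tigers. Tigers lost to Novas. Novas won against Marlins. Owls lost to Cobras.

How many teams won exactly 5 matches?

1

Win totals: Sharks 4, Novas 4, Marlins 1, Owls 3, Tigers 2, Lynx 2, Cobras 5.
Exactly 5: Cobras — 1 team.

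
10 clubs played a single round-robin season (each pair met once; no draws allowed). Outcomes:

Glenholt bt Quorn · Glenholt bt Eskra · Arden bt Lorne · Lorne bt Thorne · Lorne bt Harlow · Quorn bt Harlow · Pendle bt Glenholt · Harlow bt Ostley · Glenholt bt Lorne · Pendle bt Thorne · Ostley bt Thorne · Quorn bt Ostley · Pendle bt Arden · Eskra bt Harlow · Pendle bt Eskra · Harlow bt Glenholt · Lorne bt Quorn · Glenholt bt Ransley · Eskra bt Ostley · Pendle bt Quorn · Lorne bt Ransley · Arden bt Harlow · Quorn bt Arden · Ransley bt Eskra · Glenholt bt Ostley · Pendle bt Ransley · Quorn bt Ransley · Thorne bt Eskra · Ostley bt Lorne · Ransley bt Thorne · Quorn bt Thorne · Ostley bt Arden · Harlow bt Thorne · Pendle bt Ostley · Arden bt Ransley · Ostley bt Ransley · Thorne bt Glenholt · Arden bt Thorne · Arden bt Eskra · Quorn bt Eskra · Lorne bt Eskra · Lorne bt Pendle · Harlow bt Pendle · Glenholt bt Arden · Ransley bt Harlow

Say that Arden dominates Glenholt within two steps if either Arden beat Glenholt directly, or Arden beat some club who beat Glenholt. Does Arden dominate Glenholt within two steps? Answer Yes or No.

Arden did not beat Glenholt directly.
Arden beat Ransley, Eskra, Thorne, Harlow, Lorne. Of those, Thorne beat Glenholt.

Yes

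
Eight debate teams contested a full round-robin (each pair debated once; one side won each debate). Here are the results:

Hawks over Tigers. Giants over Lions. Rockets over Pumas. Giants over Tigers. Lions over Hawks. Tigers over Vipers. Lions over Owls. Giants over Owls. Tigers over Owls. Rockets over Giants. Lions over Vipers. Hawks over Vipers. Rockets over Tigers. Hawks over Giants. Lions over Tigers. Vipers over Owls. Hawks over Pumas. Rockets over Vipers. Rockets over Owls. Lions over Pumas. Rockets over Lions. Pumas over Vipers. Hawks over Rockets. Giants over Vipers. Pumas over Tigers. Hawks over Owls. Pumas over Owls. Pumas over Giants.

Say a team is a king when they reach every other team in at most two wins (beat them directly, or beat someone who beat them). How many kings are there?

Tigers cannot reach Pumas, Giants, Hawks, Rockets, Lions in two steps.
Pumas cannot reach Hawks, Rockets in two steps.
Giants cannot reach Rockets in two steps.
Hawks reaches everyone (king).
Rockets reaches everyone (king).
Lions reaches everyone (king).
Owls cannot reach Tigers, Pumas, Giants, Hawks, Rockets, Lions, Vipers in two steps.
Vipers cannot reach Tigers, Pumas, Giants, Hawks, Rockets, Lions in two steps.
Kings: Hawks, Rockets, Lions — 3.

3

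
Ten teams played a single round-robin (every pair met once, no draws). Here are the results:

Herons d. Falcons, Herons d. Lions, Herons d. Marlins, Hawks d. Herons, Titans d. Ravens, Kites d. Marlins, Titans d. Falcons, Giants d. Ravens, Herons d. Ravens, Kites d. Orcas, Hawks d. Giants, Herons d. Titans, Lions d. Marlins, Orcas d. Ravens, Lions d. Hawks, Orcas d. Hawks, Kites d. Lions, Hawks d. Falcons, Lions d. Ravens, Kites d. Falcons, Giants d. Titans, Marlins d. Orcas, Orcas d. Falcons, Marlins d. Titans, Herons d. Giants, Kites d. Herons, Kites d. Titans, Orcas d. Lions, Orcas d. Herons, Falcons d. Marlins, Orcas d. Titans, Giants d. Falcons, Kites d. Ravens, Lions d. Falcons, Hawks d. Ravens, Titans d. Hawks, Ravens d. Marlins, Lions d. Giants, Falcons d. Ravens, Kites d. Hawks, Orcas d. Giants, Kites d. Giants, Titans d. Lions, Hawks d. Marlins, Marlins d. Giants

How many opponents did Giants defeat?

Giants' results: beat Ravens, Titans, Falcons; lost to Lions, Orcas, Kites, Marlins, Herons, Hawks.
That is 3 wins.

3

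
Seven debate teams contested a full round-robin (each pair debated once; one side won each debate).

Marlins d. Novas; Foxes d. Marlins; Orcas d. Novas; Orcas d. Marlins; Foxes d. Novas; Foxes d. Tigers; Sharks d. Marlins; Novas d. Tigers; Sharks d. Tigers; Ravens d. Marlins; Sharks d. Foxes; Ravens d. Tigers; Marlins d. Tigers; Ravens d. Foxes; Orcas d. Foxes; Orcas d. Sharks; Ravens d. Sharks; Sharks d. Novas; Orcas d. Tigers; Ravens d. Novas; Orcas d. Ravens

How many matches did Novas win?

Novas' results: beat Tigers; lost to Foxes, Marlins, Orcas, Ravens, Sharks.
That is 1 win.

1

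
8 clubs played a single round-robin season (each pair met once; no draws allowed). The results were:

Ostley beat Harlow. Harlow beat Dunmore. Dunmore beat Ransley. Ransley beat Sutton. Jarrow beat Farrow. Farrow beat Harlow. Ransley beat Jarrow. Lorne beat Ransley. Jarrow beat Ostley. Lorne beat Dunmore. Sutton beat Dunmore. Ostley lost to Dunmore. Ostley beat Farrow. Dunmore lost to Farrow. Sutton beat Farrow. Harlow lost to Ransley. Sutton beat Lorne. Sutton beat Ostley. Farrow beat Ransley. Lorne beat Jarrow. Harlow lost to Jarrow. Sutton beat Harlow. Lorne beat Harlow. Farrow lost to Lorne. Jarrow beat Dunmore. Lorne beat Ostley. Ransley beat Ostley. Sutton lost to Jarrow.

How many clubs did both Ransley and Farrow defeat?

1

Ransley beat: Ostley, Jarrow, Harlow, Sutton.
Farrow beat: Ransley, Harlow, Dunmore.
Both beat: Harlow — 1.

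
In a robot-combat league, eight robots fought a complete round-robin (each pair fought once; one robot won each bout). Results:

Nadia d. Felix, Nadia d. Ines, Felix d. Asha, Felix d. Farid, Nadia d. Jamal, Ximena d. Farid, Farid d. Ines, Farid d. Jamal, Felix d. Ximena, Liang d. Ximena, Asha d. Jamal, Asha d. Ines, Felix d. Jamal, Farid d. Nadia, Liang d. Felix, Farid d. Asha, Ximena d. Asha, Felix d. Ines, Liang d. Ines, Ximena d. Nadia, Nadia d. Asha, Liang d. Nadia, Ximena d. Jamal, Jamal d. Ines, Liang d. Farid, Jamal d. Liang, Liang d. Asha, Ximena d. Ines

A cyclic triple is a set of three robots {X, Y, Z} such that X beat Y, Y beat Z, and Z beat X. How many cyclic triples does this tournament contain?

Win totals: Farid 4, Nadia 4, Jamal 2, Ines 0, Asha 2, Liang 6, Ximena 5, Felix 5.
A robot with w wins dominates both others in C(w,2) triples; summing gives 6 + 6 + 1 + 0 + 1 + 15 + 10 + 10 = 49 transitive triples.
Total triples C(8,3) = 56, so cyclic triples = 56 − 49 = 7.

7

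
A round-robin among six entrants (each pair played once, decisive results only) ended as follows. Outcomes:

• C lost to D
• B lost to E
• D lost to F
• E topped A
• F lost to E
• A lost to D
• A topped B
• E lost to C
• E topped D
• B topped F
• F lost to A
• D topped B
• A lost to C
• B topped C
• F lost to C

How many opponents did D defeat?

3

D's results: beat A, B, C; lost to E, F.
That is 3 wins.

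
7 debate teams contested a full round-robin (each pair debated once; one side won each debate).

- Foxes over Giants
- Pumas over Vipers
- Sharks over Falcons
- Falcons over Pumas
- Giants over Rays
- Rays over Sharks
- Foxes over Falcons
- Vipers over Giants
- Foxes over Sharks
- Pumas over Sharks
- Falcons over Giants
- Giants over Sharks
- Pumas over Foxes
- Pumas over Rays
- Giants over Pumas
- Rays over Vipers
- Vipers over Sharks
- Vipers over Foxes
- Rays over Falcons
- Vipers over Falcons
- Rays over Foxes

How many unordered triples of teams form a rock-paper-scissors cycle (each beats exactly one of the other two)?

Win totals: Sharks 1, Pumas 4, Vipers 4, Falcons 2, Giants 3, Rays 4, Foxes 3.
A team with w wins dominates both others in C(w,2) triples; summing gives 0 + 6 + 6 + 1 + 3 + 6 + 3 = 25 transitive triples.
Total triples C(7,3) = 35, so cyclic triples = 35 − 25 = 10.

10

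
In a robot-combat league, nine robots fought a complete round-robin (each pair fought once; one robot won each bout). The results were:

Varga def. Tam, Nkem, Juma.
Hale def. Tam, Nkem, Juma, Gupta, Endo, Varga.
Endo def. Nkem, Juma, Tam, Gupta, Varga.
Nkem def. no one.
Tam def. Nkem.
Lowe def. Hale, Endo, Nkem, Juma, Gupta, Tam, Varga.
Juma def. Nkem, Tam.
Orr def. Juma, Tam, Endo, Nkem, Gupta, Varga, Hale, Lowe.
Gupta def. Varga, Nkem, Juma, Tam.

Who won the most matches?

Orr

Win totals: Orr 8, Juma 2, Endo 5, Varga 3, Gupta 4, Hale 6, Nkem 0, Lowe 7, Tam 1.
Orr leads with 8 wins (next highest: 7).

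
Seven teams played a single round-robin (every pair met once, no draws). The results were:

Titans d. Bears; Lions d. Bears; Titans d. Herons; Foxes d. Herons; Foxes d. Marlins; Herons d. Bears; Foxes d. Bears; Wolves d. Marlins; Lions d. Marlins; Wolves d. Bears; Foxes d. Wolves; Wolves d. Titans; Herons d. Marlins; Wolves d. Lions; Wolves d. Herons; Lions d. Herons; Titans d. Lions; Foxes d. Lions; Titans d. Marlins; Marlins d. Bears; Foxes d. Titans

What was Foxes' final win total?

6

Foxes' results: beat Bears, Marlins, Lions, Wolves, Herons, Titans; lost to no one.
That is 6 wins.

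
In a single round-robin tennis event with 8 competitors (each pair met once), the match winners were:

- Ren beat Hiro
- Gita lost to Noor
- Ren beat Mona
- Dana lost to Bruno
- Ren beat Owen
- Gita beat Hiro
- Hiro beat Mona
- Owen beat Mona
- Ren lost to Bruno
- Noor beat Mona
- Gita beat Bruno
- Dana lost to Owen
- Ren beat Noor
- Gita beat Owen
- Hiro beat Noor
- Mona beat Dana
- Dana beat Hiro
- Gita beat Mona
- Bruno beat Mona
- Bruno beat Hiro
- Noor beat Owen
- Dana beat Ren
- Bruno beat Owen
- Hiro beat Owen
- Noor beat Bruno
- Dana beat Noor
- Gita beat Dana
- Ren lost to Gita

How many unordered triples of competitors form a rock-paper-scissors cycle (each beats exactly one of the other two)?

Win totals: Gita 6, Hiro 3, Ren 4, Dana 3, Noor 4, Owen 2, Mona 1, Bruno 5.
A competitor with w wins dominates both others in C(w,2) triples; summing gives 15 + 3 + 6 + 3 + 6 + 1 + 0 + 10 = 44 transitive triples.
Total triples C(8,3) = 56, so cyclic triples = 56 − 44 = 12.

12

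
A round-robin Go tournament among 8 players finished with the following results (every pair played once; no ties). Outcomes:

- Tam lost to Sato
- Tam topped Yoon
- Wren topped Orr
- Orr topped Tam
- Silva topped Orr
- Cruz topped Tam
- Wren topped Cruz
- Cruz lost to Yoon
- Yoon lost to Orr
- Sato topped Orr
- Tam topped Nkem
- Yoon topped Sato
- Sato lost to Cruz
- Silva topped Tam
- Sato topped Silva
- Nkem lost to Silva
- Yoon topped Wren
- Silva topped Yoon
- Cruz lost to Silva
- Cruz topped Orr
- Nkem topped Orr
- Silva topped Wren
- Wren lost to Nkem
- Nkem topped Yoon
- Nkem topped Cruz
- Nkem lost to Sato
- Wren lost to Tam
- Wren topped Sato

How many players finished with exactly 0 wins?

Win totals: Sato 4, Silva 6, Orr 2, Wren 3, Yoon 3, Tam 3, Nkem 4, Cruz 3.
No player has exactly 0 wins.

0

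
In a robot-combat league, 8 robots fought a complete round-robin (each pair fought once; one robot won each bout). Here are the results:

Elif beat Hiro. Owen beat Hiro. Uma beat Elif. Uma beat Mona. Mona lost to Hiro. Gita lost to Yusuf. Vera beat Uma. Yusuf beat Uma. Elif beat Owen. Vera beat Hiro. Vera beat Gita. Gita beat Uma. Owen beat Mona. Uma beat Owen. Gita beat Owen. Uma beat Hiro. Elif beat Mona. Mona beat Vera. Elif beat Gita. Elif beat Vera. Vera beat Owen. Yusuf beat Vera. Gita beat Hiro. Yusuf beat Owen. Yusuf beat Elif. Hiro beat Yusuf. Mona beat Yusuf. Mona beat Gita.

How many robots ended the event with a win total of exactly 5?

Win totals: Uma 4, Elif 5, Vera 4, Yusuf 5, Mona 3, Hiro 2, Gita 3, Owen 2.
Exactly 5: Elif, Yusuf — 2 robots.

2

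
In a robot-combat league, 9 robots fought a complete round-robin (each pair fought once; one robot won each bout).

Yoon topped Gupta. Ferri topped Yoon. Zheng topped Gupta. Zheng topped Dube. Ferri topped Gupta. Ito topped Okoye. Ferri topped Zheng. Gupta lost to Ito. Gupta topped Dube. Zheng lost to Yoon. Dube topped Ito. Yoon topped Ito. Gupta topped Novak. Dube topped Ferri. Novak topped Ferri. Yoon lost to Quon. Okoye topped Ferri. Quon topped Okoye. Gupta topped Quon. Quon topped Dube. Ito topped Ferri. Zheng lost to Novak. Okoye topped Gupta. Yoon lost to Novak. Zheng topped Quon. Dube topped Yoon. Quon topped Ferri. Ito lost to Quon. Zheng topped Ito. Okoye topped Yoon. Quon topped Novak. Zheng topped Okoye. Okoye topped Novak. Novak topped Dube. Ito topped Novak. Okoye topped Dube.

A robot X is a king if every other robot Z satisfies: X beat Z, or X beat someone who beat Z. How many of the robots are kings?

8

Novak reaches everyone (king).
Ferri reaches everyone (king).
Okoye reaches everyone (king).
Quon reaches everyone (king).
Yoon reaches everyone (king).
Zheng reaches everyone (king).
Gupta reaches everyone (king).
Ito reaches everyone (king).
Dube cannot reach Quon in two steps.
Kings: Novak, Ferri, Okoye, Quon, Yoon, Zheng, Gupta, Ito — 8.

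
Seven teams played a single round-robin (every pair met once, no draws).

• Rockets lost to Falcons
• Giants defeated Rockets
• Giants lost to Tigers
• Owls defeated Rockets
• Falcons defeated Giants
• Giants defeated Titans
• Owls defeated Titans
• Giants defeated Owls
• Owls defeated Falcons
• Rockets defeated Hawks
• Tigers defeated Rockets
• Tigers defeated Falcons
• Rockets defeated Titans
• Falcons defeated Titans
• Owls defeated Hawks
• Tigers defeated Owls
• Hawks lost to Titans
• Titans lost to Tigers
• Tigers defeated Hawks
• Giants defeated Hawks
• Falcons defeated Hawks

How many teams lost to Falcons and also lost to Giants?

Falcons beat: Hawks, Titans, Rockets, Giants.
Giants beat: Hawks, Titans, Rockets, Owls.
Both beat: Hawks, Titans, Rockets — 3.

3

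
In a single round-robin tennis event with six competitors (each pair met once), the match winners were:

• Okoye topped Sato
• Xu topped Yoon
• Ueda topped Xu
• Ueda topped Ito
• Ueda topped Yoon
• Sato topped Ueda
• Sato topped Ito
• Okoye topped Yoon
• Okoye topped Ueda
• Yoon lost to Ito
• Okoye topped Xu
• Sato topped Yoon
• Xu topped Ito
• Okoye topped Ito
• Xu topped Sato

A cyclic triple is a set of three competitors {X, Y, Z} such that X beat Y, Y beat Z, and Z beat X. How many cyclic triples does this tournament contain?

1

Of the C(6,3) = 20 triples, the cyclic ones are: {Xu, Ueda, Sato}.
That is 1.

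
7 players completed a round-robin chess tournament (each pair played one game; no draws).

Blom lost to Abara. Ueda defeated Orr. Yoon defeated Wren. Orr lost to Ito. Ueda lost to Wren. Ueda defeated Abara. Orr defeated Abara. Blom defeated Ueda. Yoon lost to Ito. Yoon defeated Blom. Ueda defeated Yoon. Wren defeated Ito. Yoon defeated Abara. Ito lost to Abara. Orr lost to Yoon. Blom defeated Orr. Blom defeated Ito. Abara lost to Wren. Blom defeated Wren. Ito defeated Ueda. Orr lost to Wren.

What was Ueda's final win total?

3

Ueda's results: beat Yoon, Abara, Orr; lost to Blom, Ito, Wren.
That is 3 wins.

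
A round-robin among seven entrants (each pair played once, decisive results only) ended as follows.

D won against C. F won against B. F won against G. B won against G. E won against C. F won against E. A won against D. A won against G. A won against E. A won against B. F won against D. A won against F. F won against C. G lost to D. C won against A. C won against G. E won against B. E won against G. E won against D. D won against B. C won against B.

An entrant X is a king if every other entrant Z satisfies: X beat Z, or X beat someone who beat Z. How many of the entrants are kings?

3

A reaches everyone (king).
B cannot reach A, C, D, E, F in two steps.
C reaches everyone (king).
D cannot reach E, F in two steps.
E cannot reach F in two steps.
F reaches everyone (king).
G cannot reach A, B, C, D, E, F in two steps.
Kings: A, C, F — 3.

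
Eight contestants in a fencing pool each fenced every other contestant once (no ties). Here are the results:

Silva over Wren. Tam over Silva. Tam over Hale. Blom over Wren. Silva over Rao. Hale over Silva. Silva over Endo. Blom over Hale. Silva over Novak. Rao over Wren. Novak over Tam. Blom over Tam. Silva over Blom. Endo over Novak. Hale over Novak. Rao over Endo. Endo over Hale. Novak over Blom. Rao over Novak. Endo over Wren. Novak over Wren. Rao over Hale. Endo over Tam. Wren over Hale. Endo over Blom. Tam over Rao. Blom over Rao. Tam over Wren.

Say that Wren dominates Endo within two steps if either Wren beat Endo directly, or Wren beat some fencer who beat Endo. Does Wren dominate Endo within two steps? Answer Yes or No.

No

Wren did not beat Endo directly.
Wren beat Hale, but each of them lost to Endo. No two-step path.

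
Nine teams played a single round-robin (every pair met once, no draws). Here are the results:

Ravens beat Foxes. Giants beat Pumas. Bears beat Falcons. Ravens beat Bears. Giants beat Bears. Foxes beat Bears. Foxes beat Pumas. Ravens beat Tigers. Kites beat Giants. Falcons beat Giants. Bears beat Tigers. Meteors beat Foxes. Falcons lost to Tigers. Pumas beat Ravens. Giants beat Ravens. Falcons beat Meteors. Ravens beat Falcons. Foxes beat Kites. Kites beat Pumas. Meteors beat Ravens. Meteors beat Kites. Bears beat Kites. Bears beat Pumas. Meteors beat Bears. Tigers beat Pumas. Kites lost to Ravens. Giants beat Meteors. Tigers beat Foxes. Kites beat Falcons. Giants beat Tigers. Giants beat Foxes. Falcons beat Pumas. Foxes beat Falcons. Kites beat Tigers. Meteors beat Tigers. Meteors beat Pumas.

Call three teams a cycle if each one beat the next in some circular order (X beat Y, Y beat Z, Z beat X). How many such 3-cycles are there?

Win totals: Kites 4, Pumas 1, Bears 4, Tigers 3, Ravens 5, Giants 6, Foxes 4, Meteors 6, Falcons 3.
A team with w wins dominates both others in C(w,2) triples; summing gives 6 + 0 + 6 + 3 + 10 + 15 + 6 + 15 + 3 = 64 transitive triples.
Total triples C(9,3) = 84, so cyclic triples = 84 − 64 = 20.

20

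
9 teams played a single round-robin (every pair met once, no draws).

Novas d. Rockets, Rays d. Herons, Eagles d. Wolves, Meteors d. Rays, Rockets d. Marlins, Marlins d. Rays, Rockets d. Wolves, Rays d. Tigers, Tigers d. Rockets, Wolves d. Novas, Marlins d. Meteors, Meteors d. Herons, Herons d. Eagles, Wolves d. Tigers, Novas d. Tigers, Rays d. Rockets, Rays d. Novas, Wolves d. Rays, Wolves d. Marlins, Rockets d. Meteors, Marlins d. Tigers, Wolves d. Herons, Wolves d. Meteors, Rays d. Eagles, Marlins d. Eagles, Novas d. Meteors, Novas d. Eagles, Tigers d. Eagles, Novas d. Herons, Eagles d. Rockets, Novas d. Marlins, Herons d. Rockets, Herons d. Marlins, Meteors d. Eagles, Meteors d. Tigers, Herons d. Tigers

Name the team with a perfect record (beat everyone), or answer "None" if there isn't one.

Highest win total is Wolves with 6 (out of 8 possible).
Wolves lost to Eagles, Rockets, so no team went undefeated.

None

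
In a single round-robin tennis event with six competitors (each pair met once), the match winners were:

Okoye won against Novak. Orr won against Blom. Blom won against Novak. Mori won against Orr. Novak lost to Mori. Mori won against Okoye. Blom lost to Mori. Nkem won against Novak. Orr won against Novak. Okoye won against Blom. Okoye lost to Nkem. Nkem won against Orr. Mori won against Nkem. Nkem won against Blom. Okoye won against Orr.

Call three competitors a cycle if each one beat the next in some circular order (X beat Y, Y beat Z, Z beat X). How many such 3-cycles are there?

0

Of the C(6,3) = 20 triples, the cyclic ones are: none.
That is 0.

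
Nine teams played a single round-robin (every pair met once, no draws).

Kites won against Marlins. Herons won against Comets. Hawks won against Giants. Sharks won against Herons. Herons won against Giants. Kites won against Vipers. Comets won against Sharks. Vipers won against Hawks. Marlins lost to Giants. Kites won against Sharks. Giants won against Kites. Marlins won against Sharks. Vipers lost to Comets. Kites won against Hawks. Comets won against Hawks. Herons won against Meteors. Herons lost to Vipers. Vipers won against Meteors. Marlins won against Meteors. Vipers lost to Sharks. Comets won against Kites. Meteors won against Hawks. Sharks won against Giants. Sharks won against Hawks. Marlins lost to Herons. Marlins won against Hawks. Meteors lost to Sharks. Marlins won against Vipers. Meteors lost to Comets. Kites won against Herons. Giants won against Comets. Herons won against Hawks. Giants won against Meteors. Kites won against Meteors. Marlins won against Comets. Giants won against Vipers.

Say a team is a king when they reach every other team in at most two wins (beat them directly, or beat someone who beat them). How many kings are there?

Marlins reaches everyone (king).
Meteors cannot reach Marlins, Herons, Kites, Comets, Sharks, Vipers in two steps.
Herons reaches everyone (king).
Kites reaches everyone (king).
Comets reaches everyone (king).
Sharks reaches everyone (king).
Vipers cannot reach Kites, Sharks in two steps.
Hawks cannot reach Herons, Sharks in two steps.
Giants reaches everyone (king).
Kings: Marlins, Herons, Kites, Comets, Sharks, Giants — 6.

6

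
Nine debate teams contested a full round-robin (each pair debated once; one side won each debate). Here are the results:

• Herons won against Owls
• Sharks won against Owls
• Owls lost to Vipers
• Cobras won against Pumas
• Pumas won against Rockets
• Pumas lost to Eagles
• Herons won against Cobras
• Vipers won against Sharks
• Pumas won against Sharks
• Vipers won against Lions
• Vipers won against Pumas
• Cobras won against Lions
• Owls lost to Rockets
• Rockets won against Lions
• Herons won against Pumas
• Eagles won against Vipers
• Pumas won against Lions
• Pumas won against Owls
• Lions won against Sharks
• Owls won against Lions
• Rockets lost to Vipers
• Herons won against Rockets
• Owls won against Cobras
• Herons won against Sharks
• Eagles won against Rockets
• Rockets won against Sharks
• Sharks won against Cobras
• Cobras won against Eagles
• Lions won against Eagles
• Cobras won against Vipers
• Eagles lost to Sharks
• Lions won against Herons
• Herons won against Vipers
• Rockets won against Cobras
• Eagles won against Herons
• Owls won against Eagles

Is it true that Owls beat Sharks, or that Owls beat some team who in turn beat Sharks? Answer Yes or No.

Owls did not beat Sharks directly.
Owls beat Lions, Eagles, Cobras. Of those, Lions beat Sharks.

Yes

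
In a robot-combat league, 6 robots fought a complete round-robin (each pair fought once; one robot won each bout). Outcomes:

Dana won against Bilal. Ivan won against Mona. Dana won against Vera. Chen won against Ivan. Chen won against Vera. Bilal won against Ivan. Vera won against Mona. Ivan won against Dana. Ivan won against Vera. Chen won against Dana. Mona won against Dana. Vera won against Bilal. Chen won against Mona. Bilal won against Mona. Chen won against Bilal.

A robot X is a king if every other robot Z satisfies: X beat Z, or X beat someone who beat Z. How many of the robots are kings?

Dana cannot reach Chen in two steps.
Ivan cannot reach Chen in two steps.
Vera cannot reach Chen in two steps.
Chen reaches everyone (king).
Bilal cannot reach Chen in two steps.
Mona cannot reach Ivan, Chen in two steps.
Kings: Chen — 1.

1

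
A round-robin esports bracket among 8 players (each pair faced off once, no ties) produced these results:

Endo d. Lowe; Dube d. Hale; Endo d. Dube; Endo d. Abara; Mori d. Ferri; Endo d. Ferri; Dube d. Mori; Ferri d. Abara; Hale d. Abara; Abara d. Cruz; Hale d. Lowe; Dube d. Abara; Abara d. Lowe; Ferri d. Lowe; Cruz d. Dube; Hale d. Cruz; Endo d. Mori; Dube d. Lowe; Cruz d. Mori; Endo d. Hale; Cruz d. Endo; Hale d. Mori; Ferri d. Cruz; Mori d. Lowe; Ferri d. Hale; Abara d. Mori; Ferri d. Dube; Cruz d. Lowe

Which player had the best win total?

Win totals: Lowe 0, Cruz 4, Abara 3, Hale 4, Ferri 5, Endo 6, Mori 2, Dube 4.
Endo leads with 6 wins (next highest: 5).

Endo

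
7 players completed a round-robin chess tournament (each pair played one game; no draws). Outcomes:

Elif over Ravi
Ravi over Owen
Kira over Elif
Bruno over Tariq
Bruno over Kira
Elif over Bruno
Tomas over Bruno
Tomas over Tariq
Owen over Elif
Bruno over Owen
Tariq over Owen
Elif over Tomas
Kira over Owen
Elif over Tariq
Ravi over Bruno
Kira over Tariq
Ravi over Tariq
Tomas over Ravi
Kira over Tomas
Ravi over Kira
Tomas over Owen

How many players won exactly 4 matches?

4

Win totals: Elif 4, Kira 4, Tariq 1, Bruno 3, Tomas 4, Owen 1, Ravi 4.
Exactly 4: Elif, Kira, Tomas, Ravi — 4 players.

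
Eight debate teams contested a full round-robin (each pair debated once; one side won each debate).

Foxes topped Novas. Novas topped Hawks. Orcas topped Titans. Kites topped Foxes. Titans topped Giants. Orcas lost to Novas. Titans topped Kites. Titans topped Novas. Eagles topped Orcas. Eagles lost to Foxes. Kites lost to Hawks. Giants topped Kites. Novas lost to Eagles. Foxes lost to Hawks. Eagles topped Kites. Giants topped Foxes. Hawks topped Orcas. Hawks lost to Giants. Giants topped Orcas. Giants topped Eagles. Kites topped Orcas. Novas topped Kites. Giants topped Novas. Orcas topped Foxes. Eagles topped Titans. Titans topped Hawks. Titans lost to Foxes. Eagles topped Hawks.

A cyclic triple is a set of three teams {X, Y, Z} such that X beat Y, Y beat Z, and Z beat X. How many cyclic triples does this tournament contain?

Win totals: Orcas 2, Foxes 3, Novas 3, Giants 6, Hawks 3, Kites 2, Titans 4, Eagles 5.
A team with w wins dominates both others in C(w,2) triples; summing gives 1 + 3 + 3 + 15 + 3 + 1 + 6 + 10 = 42 transitive triples.
Total triples C(8,3) = 56, so cyclic triples = 56 − 42 = 14.

14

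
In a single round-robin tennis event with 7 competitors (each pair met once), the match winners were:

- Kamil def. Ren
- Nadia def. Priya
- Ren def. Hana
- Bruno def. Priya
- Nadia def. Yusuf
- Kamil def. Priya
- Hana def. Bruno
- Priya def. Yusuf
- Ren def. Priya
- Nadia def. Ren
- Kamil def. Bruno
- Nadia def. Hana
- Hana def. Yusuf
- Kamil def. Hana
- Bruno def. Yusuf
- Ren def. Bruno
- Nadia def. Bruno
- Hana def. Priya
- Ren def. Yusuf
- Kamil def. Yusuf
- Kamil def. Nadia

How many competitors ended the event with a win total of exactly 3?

1

Win totals: Kamil 6, Yusuf 0, Ren 4, Hana 3, Nadia 5, Priya 1, Bruno 2.
Exactly 3: Hana — 1 competitor.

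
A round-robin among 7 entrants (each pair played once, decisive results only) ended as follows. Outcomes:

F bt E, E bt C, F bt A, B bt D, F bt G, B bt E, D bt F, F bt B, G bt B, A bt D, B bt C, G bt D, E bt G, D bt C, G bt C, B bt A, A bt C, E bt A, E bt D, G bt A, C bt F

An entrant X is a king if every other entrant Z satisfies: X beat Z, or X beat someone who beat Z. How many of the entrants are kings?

5

A cannot reach B, E, G in two steps.
B reaches everyone (king).
C cannot reach D in two steps.
D reaches everyone (king).
E reaches everyone (king).
F reaches everyone (king).
G reaches everyone (king).
Kings: B, D, E, F, G — 5.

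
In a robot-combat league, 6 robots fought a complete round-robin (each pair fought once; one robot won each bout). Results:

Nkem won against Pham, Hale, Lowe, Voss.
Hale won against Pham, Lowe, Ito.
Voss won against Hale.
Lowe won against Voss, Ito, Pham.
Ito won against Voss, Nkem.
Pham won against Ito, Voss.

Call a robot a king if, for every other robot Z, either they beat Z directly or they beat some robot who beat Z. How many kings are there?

Lowe reaches everyone (king).
Nkem reaches everyone (king).
Voss cannot reach Nkem in two steps.
Ito reaches everyone (king).
Hale reaches everyone (king).
Pham cannot reach Lowe in two steps.
Kings: Lowe, Nkem, Ito, Hale — 4.

4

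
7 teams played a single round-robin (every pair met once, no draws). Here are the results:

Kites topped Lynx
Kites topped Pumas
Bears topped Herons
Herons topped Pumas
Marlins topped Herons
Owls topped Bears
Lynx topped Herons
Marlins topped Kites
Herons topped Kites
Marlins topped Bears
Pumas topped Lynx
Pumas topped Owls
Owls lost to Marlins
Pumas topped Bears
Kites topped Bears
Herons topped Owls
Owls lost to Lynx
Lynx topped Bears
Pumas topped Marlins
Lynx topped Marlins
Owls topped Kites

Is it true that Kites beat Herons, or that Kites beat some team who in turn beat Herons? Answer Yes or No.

Yes

Kites did not beat Herons directly.
Kites beat Bears, Lynx, Pumas. Of those, Bears beat Herons.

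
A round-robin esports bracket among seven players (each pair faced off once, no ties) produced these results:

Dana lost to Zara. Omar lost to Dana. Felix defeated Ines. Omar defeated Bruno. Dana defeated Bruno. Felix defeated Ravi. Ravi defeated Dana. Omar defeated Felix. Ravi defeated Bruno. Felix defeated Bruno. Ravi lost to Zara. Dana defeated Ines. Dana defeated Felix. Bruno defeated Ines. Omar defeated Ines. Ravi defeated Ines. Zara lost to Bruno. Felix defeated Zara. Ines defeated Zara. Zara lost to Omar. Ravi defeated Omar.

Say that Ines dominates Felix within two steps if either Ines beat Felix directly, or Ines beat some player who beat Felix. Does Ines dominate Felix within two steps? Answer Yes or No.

Ines did not beat Felix directly.
Ines beat Zara, but each of them lost to Felix. No two-step path.

No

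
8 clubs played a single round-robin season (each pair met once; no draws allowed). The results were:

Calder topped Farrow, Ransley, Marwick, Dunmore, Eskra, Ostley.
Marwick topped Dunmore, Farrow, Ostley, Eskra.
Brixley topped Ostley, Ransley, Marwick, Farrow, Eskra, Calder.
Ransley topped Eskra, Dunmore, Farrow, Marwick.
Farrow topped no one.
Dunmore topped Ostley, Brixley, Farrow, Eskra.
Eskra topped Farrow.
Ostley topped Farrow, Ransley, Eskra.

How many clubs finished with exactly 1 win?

1

Win totals: Ostley 3, Eskra 1, Brixley 6, Marwick 4, Ransley 4, Dunmore 4, Farrow 0, Calder 6.
Exactly 1: Eskra — 1 club.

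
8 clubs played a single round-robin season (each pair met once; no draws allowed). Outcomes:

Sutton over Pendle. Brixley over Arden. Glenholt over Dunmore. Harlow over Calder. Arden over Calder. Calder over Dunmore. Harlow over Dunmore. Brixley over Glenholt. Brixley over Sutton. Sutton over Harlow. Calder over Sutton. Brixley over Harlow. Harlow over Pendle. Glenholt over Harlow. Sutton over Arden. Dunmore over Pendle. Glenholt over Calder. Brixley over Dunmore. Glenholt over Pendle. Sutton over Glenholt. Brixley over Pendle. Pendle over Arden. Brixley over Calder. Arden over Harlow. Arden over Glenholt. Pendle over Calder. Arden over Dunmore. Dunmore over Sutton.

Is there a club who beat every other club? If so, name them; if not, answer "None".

Brixley

Brixley has 7 wins out of 7 opponents — a perfect record.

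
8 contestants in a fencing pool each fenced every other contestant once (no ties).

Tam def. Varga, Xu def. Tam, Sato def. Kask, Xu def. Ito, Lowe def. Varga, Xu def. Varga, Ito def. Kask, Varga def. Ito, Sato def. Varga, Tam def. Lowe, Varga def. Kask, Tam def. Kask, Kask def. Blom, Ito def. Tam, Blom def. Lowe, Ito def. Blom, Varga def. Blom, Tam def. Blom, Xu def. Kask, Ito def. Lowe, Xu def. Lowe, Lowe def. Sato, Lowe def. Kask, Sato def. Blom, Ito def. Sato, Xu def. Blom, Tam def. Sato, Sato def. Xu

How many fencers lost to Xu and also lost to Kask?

1

Xu beat: Kask, Blom, Ito, Lowe, Tam, Varga.
Kask beat: Blom.
Both beat: Blom — 1.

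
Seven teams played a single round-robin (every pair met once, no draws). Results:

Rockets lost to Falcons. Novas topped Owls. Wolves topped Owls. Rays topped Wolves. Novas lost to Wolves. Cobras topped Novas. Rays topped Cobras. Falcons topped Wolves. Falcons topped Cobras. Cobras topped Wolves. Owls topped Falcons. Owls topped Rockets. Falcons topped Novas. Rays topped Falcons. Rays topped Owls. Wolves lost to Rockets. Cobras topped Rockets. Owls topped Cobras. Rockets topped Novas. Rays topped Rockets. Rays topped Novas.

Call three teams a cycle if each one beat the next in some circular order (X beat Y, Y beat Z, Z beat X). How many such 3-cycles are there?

Win totals: Wolves 2, Rays 6, Rockets 2, Novas 1, Cobras 3, Falcons 4, Owls 3.
A team with w wins dominates both others in C(w,2) triples; summing gives 1 + 15 + 1 + 0 + 3 + 6 + 3 = 29 transitive triples.
Total triples C(7,3) = 35, so cyclic triples = 35 − 29 = 6.

6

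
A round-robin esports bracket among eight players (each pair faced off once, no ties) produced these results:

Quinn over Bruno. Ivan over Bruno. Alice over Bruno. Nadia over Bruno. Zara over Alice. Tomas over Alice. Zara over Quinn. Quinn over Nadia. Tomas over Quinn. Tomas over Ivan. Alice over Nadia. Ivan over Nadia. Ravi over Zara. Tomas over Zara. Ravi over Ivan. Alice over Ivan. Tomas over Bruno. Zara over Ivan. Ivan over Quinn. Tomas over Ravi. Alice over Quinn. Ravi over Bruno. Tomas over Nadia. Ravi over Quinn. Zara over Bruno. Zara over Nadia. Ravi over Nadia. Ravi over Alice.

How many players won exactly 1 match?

1

Win totals: Ravi 6, Bruno 0, Tomas 7, Nadia 1, Alice 4, Quinn 2, Zara 5, Ivan 3.
Exactly 1: Nadia — 1 player.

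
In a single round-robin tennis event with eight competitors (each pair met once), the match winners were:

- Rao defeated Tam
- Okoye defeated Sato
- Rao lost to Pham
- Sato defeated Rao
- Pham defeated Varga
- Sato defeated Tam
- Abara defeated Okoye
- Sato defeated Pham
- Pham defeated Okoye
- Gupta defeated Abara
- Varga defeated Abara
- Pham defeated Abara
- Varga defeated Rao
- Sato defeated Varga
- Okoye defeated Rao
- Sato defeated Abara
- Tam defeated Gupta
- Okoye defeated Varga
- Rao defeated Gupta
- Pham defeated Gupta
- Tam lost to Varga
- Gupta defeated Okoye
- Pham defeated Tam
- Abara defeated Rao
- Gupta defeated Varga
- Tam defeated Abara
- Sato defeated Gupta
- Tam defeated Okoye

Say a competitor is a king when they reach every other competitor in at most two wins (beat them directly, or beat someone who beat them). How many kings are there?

3

Tam cannot reach Pham in two steps.
Pham reaches everyone (king).
Gupta cannot reach Pham in two steps.
Rao cannot reach Pham, Sato in two steps.
Sato reaches everyone (king).
Abara cannot reach Pham in two steps.
Varga cannot reach Pham, Sato in two steps.
Okoye reaches everyone (king).
Kings: Pham, Sato, Okoye — 3.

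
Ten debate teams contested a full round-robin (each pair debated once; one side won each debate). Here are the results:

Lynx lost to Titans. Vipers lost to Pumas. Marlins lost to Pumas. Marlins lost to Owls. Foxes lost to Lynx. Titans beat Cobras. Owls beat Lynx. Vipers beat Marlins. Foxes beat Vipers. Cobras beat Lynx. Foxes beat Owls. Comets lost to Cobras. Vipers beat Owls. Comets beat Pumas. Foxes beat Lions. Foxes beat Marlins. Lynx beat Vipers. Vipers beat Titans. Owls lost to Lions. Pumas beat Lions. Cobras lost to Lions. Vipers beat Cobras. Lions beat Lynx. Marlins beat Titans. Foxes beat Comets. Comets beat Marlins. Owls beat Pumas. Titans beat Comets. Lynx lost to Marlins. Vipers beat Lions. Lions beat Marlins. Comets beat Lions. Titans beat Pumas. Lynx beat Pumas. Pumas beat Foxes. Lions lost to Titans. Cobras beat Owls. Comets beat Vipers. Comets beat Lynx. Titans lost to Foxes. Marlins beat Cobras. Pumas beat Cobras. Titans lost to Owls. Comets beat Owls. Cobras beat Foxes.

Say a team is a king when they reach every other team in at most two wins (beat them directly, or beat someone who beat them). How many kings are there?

Owls reaches everyone (king).
Marlins reaches everyone (king).
Foxes reaches everyone (king).
Comets reaches everyone (king).
Cobras reaches everyone (king).
Vipers reaches everyone (king).
Lynx reaches everyone (king).
Pumas reaches everyone (king).
Lions reaches everyone (king).
Titans reaches everyone (king).
Kings: Owls, Marlins, Foxes, Comets, Cobras, Vipers, Lynx, Pumas, Lions, Titans — 10.

10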